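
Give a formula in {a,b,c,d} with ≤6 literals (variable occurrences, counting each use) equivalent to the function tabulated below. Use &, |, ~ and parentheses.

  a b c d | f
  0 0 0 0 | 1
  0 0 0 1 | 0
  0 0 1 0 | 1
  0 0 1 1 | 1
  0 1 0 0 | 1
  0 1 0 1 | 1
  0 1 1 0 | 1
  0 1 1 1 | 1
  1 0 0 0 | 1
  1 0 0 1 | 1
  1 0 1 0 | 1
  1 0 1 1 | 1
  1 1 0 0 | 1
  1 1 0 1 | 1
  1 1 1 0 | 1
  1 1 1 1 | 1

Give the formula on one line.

(((a & ~c) | (b & ~a)) | (c | ~d))

  ~c = 1100110011001100
  (a & ~c) = 0000000011001100
  ~a = 1111111100000000
  (b & ~a) = 0000111100000000
  ((a & ~c) | (b & ~a)) = 0000111111001100
  ~d = 1010101010101010
  (c | ~d) = 1011101110111011
  (((a & ~c) | (b & ~a)) | (c | ~d)) = 1011111111111111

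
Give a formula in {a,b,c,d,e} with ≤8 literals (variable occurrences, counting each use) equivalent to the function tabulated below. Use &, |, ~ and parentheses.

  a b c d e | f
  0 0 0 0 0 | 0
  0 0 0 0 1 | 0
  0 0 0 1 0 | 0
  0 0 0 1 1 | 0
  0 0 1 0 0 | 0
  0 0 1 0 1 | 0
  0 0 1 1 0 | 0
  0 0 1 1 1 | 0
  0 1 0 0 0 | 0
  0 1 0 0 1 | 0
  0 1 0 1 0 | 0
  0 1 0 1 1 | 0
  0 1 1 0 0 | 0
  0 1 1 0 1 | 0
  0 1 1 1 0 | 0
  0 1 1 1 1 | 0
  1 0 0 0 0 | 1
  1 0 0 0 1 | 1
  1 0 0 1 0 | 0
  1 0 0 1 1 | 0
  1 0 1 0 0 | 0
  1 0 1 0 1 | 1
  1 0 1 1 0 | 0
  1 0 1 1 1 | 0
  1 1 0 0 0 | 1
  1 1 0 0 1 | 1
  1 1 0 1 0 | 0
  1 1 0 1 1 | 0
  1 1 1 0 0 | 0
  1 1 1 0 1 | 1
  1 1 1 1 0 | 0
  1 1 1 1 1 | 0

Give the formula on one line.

  ~d = 11001100110011001100110011001100
  ~c = 11110000111100001111000011110000
  (~c & a) = 00000000000000001111000011110000
  (c & a) = 00000000000000000000111100001111
  (b | (c & a)) = 00000000111111110000111111111111
  (e & a) = 00000000000000000101010101010101
  ((b | (c & a)) & (e & a)) = 00000000000000000000010101010101
  ((~c & a) | ((b | (c & a)) & (e & a))) = 00000000000000001111010111110101
  (~d & ((~c & a) | ((b | (c & a)) & (e & a)))) = 00000000000000001100010011000100

(~d & ((~c & a) | ((b | (c & a)) & (e & a))))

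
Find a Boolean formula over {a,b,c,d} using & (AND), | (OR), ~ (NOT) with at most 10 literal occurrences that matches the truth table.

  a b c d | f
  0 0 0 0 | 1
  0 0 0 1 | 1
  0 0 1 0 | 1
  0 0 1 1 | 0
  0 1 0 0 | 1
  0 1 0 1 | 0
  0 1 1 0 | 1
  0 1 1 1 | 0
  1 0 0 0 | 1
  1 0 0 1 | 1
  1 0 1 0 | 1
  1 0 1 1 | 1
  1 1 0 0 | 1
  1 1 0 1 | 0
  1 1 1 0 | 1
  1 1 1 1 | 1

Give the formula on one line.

  (a & d) = 0000000001010101
  ~a = 1111111100000000
  (c | ~a) = 1111111100110011
  ((a & d) & (c | ~a)) = 0000000000010001
  ~b = 1111000011110000
  ~c = 1100110011001100
  (~b & ~c) = 1100000011000000
  ~d = 1010101010101010
  ((~b & ~c) | ~d) = 1110101011101010
  (((a & d) & (c | ~a)) | ((~b & ~c) | ~d)) = 1110101011111011

(((a & d) & (c | ~a)) | ((~b & ~c) | ~d))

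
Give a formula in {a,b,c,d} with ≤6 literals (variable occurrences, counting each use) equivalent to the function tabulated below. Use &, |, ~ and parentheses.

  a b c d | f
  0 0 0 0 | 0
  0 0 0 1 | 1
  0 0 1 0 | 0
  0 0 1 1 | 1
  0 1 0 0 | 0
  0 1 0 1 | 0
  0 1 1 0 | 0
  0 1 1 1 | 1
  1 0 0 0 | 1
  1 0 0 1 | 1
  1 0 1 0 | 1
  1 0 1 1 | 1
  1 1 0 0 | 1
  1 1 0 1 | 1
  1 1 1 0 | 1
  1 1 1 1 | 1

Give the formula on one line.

(a | ((c | (d & (~c & ~b))) & d))

  ~c = 1100110011001100
  ~b = 1111000011110000
  (~c & ~b) = 1100000011000000
  (d & (~c & ~b)) = 0100000001000000
  (c | (d & (~c & ~b))) = 0111001101110011
  ((c | (d & (~c & ~b))) & d) = 0101000101010001
  (a | ((c | (d & (~c & ~b))) & d)) = 0101000111111111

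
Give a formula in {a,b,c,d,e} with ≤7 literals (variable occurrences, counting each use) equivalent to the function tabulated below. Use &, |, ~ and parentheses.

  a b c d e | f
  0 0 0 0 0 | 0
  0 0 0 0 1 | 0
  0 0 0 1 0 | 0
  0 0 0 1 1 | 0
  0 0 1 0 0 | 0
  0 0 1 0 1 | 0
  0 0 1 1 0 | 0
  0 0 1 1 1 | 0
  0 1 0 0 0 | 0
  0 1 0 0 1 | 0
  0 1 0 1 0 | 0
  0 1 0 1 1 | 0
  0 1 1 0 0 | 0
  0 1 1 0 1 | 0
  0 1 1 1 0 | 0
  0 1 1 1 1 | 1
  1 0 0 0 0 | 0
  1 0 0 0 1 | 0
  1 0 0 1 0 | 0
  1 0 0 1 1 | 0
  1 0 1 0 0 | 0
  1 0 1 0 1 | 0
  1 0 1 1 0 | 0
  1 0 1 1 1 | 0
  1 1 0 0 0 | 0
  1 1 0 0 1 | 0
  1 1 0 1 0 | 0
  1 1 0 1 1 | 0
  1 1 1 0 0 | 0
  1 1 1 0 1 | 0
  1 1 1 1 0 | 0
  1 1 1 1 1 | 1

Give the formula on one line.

  (b | e) = 01010101111111110101010111111111
  (c & d) = 00000011000000110000001100000011
  ((b | e) & (c & d)) = 00000001000000110000000100000011
  (b & e) = 00000000010101010000000001010101
  (((b | e) & (c & d)) & (b & e)) = 00000000000000010000000000000001

(((b | e) & (c & d)) & (b & e))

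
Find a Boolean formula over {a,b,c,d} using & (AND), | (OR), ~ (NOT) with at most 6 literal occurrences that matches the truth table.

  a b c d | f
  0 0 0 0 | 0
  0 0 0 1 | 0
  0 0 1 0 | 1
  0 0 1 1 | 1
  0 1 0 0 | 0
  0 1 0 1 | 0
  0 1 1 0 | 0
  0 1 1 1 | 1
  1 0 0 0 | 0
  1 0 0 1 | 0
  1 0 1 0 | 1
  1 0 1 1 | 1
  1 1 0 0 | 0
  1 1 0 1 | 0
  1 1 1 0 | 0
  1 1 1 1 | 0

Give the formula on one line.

(((d & ~a) | ~b) & c)

  ~a = 1111111100000000
  (d & ~a) = 0101010100000000
  ~b = 1111000011110000
  ((d & ~a) | ~b) = 1111010111110000
  (((d & ~a) | ~b) & c) = 0011000100110000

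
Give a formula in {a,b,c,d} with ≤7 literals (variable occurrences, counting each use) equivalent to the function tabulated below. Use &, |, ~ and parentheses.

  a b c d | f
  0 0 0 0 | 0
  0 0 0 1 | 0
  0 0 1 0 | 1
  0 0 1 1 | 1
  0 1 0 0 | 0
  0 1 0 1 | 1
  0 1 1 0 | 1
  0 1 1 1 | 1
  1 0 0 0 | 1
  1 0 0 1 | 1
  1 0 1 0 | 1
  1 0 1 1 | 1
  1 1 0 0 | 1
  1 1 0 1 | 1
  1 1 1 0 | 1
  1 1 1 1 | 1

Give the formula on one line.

  (d & b) = 0000010100000101
  ~c = 1100110011001100
  ((d & b) & ~c) = 0000010000000100
  (a | c) = 0011001111111111
  (((d & b) & ~c) | (a | c)) = 0011011111111111

(((d & b) & ~c) | (a | c))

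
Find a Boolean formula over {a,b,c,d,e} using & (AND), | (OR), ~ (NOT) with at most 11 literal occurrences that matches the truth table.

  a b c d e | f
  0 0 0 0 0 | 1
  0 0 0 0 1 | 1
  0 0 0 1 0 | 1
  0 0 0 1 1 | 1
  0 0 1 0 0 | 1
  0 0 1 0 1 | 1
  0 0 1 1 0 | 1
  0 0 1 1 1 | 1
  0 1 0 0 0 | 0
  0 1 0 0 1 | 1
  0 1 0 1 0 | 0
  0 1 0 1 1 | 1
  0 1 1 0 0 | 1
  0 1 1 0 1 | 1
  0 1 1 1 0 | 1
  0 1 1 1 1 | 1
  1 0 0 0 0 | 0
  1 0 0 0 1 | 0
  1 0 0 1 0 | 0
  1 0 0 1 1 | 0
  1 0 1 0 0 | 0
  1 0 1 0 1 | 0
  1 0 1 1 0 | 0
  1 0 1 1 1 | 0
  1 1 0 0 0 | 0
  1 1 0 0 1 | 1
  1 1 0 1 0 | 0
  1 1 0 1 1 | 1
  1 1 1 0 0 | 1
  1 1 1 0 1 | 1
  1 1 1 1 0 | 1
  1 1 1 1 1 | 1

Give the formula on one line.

  (e | d) = 01110111011101110111011101110111
  ~b = 11111111000000001111111100000000
  (~b | e) = 11111111010101011111111101010101
  ((e | d) & (~b | e)) = 01110111010101010111011101010101
  (~b | c) = 11111111000011111111111100001111
  (((e | d) & (~b | e)) | (~b | c)) = 11111111010111111111111101011111
  ~a = 11111111111111110000000000000000
  (b | ~a) = 11111111111111110000000011111111
  ((((e | d) & (~b | e)) | (~b | c)) & (b | ~a)) = 11111111010111110000000001011111

((((e | d) & (~b | e)) | (~b | c)) & (b | ~a))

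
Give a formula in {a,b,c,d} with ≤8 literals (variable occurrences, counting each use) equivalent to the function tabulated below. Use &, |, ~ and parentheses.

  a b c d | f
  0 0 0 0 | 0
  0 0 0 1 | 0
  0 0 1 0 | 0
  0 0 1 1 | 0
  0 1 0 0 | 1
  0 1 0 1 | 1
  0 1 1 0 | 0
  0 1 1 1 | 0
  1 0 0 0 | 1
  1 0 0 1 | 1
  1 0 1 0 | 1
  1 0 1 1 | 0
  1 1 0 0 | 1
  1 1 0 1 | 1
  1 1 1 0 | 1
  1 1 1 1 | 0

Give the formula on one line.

((c & (~d & a)) | (~c & (a | b)))

  ~d = 1010101010101010
  (~d & a) = 0000000010101010
  (c & (~d & a)) = 0000000000100010
  ~c = 1100110011001100
  (a | b) = 0000111111111111
  (~c & (a | b)) = 0000110011001100
  ((c & (~d & a)) | (~c & (a | b))) = 0000110011101110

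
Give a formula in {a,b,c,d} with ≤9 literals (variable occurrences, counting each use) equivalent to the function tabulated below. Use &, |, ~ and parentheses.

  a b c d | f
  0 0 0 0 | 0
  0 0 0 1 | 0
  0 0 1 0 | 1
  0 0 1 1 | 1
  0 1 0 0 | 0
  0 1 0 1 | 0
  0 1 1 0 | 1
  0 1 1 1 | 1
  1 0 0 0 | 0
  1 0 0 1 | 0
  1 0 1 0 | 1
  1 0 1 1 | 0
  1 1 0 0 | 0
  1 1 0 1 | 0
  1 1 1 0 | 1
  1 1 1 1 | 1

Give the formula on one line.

  ~a = 1111111100000000
  (b | ~a) = 1111111100001111
  ~b = 1111000011110000
  (~b & c) = 0011000000110000
  ~d = 1010101010101010
  ((~b & c) & ~d) = 0010000000100000
  ((b | ~a) | ((~b & c) & ~d)) = 1111111100101111
  (c & ((b | ~a) | ((~b & c) & ~d))) = 0011001100100011

(c & ((b | ~a) | ((~b & c) & ~d)))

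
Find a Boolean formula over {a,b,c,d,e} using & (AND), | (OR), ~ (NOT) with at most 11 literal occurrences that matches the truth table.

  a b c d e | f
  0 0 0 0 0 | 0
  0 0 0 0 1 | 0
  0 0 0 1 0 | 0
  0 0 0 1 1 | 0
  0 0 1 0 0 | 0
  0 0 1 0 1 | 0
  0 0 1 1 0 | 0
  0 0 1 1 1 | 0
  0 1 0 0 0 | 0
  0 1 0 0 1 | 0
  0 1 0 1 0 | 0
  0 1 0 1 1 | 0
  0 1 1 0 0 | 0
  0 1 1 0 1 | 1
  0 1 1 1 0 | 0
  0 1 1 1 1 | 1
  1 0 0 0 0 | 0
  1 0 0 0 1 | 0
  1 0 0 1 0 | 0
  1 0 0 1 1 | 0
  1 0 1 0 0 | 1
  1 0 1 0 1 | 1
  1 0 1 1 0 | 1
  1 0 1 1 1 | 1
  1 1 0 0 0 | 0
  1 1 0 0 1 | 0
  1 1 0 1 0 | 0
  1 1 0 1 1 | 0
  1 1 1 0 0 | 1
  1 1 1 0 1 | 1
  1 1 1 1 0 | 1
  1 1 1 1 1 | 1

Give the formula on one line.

((a | e) & (((~c | (b & (~a | c))) | a) & c))

  (a | e) = 01010101010101011111111111111111
  ~c = 11110000111100001111000011110000
  ~a = 11111111111111110000000000000000
  (~a | c) = 11111111111111110000111100001111
  (b & (~a | c)) = 00000000111111110000000000001111
  (~c | (b & (~a | c))) = 11110000111111111111000011111111
  ((~c | (b & (~a | c))) | a) = 11110000111111111111111111111111
  (((~c | (b & (~a | c))) | a) & c) = 00000000000011110000111100001111
  ((a | e) & (((~c | (b & (~a | c))) | a) & c)) = 00000000000001010000111100001111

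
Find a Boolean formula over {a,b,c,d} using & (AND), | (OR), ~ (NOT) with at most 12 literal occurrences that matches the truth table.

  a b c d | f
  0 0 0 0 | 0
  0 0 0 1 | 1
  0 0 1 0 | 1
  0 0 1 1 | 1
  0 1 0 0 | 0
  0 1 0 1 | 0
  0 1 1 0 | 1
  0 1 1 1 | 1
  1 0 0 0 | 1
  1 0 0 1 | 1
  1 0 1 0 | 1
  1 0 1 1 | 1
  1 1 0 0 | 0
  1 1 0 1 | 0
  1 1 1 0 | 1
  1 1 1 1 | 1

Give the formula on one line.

(((c | d) | (a | (((~c & ~d) | ~b) & b))) & (c | ~b))

  (c | d) = 0111011101110111
  ~c = 1100110011001100
  ~d = 1010101010101010
  (~c & ~d) = 1000100010001000
  ~b = 1111000011110000
  ((~c & ~d) | ~b) = 1111100011111000
  (((~c & ~d) | ~b) & b) = 0000100000001000
  (a | (((~c & ~d) | ~b) & b)) = 0000100011111111
  ((c | d) | (a | (((~c & ~d) | ~b) & b))) = 0111111111111111
  (c | ~b) = 1111001111110011
  (((c | d) | (a | (((~c & ~d) | ~b) & b))) & (c | ~b)) = 0111001111110011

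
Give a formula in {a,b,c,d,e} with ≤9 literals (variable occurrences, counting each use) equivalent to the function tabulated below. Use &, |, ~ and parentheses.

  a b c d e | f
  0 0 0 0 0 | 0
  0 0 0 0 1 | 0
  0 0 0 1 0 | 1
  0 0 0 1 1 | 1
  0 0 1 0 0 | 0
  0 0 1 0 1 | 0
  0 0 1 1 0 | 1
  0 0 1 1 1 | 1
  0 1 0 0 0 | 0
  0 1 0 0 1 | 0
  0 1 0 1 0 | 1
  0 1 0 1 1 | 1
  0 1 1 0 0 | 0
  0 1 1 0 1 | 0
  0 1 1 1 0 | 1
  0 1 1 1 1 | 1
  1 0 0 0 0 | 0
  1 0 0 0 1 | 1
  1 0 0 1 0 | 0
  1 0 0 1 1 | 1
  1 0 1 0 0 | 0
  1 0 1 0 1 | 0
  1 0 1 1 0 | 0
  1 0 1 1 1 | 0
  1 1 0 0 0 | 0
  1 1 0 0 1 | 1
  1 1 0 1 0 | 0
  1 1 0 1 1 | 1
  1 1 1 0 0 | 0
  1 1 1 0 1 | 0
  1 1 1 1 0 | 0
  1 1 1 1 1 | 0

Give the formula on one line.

  ~c = 11110000111100001111000011110000
  ~e = 10101010101010101010101010101010
  (~e | a) = 10101010101010101111111111111111
  (~c & (~e | a)) = 10100000101000001111000011110000
  (e & a) = 00000000000000000101010101010101
  ((~c & (~e | a)) & (e & a)) = 00000000000000000101000001010000
  ~a = 11111111111111110000000000000000
  (d & ~a) = 00110011001100110000000000000000
  (((~c & (~e | a)) & (e & a)) | (d & ~a)) = 00110011001100110101000001010000

(((~c & (~e | a)) & (e & a)) | (d & ~a))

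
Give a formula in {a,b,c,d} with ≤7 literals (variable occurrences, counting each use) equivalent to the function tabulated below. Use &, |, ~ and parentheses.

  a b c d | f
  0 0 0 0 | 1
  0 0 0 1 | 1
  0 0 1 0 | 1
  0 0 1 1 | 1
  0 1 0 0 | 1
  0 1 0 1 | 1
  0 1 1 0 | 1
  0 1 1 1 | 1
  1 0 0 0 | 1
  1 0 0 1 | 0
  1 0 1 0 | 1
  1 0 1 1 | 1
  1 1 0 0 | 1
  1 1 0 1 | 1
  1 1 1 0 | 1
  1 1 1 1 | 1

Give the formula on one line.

(((c & ~b) | (d & (~a | b))) | ~d)

  ~b = 1111000011110000
  (c & ~b) = 0011000000110000
  ~a = 1111111100000000
  (~a | b) = 1111111100001111
  (d & (~a | b)) = 0101010100000101
  ((c & ~b) | (d & (~a | b))) = 0111010100110101
  ~d = 1010101010101010
  (((c & ~b) | (d & (~a | b))) | ~d) = 1111111110111111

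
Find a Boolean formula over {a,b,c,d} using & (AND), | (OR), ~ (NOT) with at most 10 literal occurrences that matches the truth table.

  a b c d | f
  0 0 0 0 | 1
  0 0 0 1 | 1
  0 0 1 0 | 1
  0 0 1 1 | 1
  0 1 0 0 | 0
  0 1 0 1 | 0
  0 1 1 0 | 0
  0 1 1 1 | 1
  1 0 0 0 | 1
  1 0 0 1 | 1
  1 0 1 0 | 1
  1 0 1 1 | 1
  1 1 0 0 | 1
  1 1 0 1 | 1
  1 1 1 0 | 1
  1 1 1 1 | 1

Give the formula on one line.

  ~b = 1111000011110000
  (~b & d) = 0101000001010000
  ((~b & d) | a) = 0101000011111111
  ~c = 1100110011001100
  (~c & a) = 0000000011001100
  (~b | (~c & a)) = 1111000011111100
  (d & c) = 0001000100010001
  ((d & c) | ~b) = 1111000111110001
  ((~b | (~c & a)) | ((d & c) | ~b)) = 1111000111111101
  (((~b & d) | a) | ((~b | (~c & a)) | ((d & c) | ~b))) = 1111000111111111

(((~b & d) | a) | ((~b | (~c & a)) | ((d & c) | ~b)))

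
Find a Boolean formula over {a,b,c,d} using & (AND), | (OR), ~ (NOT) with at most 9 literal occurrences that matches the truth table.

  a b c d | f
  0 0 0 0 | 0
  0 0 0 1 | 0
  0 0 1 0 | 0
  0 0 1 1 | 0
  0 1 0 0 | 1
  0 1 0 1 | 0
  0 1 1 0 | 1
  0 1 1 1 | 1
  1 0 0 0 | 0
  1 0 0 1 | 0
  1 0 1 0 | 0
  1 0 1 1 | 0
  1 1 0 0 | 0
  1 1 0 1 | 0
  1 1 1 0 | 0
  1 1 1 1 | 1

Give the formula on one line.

  ~a = 1111111100000000
  ~d = 1010101010101010
  (~a & ~d) = 1010101000000000
  ((~a & ~d) | d) = 1111111101010101
  (((~a & ~d) | d) & b) = 0000111100000101
  (~d | c) = 1011101110111011
  ((((~a & ~d) | d) & b) & (~d | c)) = 0000101100000001

((((~a & ~d) | d) & b) & (~d | c))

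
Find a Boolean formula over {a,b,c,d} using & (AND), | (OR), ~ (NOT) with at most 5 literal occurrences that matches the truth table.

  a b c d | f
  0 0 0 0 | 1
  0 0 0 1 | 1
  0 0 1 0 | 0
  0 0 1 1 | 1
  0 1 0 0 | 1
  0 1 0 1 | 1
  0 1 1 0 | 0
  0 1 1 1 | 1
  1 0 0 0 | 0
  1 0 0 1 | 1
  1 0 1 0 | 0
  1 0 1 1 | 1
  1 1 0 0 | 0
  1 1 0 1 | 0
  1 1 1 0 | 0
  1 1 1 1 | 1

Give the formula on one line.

  ~b = 1111000011110000
  (~b | c) = 1111001111110011
  (d & (~b | c)) = 0101000101010001
  ~a = 1111111100000000
  ~c = 1100110011001100
  (~a & ~c) = 1100110000000000
  ((d & (~b | c)) | (~a & ~c)) = 1101110101010001

((d & (~b | c)) | (~a & ~c))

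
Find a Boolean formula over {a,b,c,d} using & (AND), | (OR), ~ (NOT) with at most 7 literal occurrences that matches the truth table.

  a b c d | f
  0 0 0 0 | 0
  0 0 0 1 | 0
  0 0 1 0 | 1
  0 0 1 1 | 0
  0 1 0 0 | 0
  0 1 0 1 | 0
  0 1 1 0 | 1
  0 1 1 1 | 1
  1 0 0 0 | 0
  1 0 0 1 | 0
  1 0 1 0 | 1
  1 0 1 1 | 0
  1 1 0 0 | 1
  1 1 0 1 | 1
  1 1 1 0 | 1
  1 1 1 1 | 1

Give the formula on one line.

((b | (c & ~d)) & (c | a))

  ~d = 1010101010101010
  (c & ~d) = 0010001000100010
  (b | (c & ~d)) = 0010111100101111
  (c | a) = 0011001111111111
  ((b | (c & ~d)) & (c | a)) = 0010001100101111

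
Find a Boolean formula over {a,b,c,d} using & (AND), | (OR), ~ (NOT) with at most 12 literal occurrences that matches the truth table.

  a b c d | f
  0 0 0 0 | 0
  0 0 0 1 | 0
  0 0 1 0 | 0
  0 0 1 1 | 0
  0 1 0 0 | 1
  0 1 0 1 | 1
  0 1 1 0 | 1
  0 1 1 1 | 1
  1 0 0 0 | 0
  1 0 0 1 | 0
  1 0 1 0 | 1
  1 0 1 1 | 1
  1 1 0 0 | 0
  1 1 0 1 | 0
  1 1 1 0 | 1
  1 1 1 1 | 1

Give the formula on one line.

  ~b = 1111000011110000
  (~b & a) = 0000000011110000
  ((~b & a) | b) = 0000111111111111
  (d | c) = 0111011101110111
  (((~b & a) | b) & (d | c)) = 0000011101110111
  ((((~b & a) | b) & (d | c)) & ~b) = 0000000001110000
  (((((~b & a) | b) & (d | c)) & ~b) | b) = 0000111101111111
  ~a = 1111111100000000
  (~a | c) = 1111111100110011
  ((((((~b & a) | b) & (d | c)) & ~b) | b) & (~a | c)) = 0000111100110011

((((((~b & a) | b) & (d | c)) & ~b) | b) & (~a | c))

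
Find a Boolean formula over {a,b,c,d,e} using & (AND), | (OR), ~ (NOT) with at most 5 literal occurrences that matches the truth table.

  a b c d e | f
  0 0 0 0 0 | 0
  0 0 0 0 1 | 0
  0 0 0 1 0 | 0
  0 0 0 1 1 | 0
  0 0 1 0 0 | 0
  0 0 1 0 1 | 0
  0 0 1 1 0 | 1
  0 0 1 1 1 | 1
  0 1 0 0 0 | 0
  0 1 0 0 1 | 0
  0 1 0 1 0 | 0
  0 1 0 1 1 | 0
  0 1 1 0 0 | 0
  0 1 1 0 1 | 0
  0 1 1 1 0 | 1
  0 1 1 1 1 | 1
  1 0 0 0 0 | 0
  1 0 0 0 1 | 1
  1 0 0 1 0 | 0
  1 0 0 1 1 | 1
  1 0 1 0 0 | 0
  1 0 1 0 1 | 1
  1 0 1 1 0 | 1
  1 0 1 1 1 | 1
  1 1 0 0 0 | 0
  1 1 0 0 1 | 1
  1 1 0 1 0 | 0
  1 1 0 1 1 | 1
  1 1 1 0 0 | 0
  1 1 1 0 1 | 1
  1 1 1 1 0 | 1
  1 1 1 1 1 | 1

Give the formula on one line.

((a & e) | (d & c))

  (a & e) = 00000000000000000101010101010101
  (d & c) = 00000011000000110000001100000011
  ((a & e) | (d & c)) = 00000011000000110101011101010111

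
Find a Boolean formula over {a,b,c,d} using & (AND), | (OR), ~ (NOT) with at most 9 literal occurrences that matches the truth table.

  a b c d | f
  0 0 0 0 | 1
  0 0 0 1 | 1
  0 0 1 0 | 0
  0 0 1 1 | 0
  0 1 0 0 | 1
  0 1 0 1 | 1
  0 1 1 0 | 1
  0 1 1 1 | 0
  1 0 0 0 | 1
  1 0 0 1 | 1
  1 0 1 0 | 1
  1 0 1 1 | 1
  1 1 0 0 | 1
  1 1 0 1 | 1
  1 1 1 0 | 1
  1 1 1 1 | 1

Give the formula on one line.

  (a & c) = 0000000000110011
  ~d = 1010101010101010
  (~d & c) = 0010001000100010
  ~b = 1111000011110000
  ((~d & c) | ~b) = 1111001011110010
  ((a & c) | ((~d & c) | ~b)) = 1111001011110011
  (b | a) = 0000111111111111
  (((a & c) | ((~d & c) | ~b)) & (b | a)) = 0000001011110011
  ~c = 1100110011001100
  ((((a & c) | ((~d & c) | ~b)) & (b | a)) | ~c) = 1100111011111111

((((a & c) | ((~d & c) | ~b)) & (b | a)) | ~c)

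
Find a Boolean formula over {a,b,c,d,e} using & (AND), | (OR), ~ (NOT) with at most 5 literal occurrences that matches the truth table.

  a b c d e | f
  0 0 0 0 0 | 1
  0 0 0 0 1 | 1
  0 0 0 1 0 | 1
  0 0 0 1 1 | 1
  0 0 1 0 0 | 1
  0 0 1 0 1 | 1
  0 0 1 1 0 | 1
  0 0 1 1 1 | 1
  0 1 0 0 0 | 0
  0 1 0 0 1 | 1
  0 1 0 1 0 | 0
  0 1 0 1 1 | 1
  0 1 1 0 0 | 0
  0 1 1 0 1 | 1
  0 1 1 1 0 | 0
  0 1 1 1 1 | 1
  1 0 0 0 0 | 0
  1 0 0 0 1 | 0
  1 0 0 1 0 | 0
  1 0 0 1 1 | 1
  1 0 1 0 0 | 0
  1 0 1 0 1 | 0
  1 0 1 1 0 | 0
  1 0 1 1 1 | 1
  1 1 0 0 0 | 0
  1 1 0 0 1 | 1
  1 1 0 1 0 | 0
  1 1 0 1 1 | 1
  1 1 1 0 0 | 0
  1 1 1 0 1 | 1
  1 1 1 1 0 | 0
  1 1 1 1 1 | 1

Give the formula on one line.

(((d | b) & e) | (~a & ~b))

  (d | b) = 00110011111111110011001111111111
  ((d | b) & e) = 00010001010101010001000101010101
  ~a = 11111111111111110000000000000000
  ~b = 11111111000000001111111100000000
  (~a & ~b) = 11111111000000000000000000000000
  (((d | b) & e) | (~a & ~b)) = 11111111010101010001000101010101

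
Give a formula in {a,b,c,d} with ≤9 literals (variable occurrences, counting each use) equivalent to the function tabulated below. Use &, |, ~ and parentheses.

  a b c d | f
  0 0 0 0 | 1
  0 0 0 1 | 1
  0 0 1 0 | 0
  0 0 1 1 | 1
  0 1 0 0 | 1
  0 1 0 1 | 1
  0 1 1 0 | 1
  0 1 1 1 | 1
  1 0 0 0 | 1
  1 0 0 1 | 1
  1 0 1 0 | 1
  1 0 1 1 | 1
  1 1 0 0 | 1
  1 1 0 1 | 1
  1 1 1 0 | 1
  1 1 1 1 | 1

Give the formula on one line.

(b | (((~d | ~b) & ~c) | ((d | a) & (~b | d))))

  ~d = 1010101010101010
  ~b = 1111000011110000
  (~d | ~b) = 1111101011111010
  ~c = 1100110011001100
  ((~d | ~b) & ~c) = 1100100011001000
  (d | a) = 0101010111111111
  (~b | d) = 1111010111110101
  ((d | a) & (~b | d)) = 0101010111110101
  (((~d | ~b) & ~c) | ((d | a) & (~b | d))) = 1101110111111101
  (b | (((~d | ~b) & ~c) | ((d | a) & (~b | d)))) = 1101111111111111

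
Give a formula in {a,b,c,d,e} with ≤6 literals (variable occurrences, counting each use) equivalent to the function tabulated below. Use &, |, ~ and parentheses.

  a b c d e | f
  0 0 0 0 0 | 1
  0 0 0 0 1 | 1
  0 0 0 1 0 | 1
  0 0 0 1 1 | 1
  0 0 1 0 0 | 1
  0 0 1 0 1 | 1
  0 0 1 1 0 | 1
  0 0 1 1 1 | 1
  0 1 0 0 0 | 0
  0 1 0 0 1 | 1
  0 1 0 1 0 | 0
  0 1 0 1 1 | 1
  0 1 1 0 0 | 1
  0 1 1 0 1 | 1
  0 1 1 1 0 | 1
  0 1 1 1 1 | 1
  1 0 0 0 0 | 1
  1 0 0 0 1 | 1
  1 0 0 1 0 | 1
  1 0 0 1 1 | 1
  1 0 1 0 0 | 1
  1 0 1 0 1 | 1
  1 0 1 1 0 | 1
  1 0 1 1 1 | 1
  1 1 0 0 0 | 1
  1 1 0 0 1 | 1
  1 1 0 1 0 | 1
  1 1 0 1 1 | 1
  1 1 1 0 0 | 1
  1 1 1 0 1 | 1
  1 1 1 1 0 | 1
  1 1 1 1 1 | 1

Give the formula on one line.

(~b | (e | (a | c)))

  ~b = 11111111000000001111111100000000
  (a | c) = 00001111000011111111111111111111
  (e | (a | c)) = 01011111010111111111111111111111
  (~b | (e | (a | c))) = 11111111010111111111111111111111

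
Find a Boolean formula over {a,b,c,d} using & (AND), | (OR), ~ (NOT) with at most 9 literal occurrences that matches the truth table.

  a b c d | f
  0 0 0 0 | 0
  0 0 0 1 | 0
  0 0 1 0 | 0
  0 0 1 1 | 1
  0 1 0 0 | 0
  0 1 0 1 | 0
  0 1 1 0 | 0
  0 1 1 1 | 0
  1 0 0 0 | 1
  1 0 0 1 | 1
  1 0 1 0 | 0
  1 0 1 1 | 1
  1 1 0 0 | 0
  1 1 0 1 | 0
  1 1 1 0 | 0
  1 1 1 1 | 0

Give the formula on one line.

((c | ((d & c) | a)) & (~b & ((~c | b) | d)))

  (d & c) = 0001000100010001
  ((d & c) | a) = 0001000111111111
  (c | ((d & c) | a)) = 0011001111111111
  ~b = 1111000011110000
  ~c = 1100110011001100
  (~c | b) = 1100111111001111
  ((~c | b) | d) = 1101111111011111
  (~b & ((~c | b) | d)) = 1101000011010000
  ((c | ((d & c) | a)) & (~b & ((~c | b) | d))) = 0001000011010000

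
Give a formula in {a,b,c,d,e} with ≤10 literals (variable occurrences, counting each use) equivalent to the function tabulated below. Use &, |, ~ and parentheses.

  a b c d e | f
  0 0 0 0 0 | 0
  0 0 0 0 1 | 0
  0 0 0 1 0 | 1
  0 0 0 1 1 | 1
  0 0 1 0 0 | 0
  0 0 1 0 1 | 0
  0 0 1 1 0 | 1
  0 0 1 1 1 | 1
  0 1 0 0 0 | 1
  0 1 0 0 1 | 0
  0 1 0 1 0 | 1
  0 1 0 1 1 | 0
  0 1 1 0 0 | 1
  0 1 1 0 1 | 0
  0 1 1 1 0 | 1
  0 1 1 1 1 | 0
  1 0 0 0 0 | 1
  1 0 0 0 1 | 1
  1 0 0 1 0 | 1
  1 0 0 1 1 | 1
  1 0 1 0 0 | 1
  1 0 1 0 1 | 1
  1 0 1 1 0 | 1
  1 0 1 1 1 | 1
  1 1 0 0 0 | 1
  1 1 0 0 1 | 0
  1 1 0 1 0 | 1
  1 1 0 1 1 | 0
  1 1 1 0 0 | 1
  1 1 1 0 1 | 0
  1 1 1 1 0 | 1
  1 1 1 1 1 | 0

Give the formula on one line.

  ~e = 10101010101010101010101010101010
  (~e | d) = 10111011101110111011101110111011
  (b & (~e | d)) = 00000000101110110000000010111011
  (a | d) = 00110011001100111111111111111111
  ((b & (~e | d)) | (a | d)) = 00110011101110111111111111111111
  ~b = 11111111000000001111111100000000
  (~e | ~b) = 11111111101010101111111110101010
  (((b & (~e | d)) | (a | d)) & (~e | ~b)) = 00110011101010101111111110101010

(((b & (~e | d)) | (a | d)) & (~e | ~b))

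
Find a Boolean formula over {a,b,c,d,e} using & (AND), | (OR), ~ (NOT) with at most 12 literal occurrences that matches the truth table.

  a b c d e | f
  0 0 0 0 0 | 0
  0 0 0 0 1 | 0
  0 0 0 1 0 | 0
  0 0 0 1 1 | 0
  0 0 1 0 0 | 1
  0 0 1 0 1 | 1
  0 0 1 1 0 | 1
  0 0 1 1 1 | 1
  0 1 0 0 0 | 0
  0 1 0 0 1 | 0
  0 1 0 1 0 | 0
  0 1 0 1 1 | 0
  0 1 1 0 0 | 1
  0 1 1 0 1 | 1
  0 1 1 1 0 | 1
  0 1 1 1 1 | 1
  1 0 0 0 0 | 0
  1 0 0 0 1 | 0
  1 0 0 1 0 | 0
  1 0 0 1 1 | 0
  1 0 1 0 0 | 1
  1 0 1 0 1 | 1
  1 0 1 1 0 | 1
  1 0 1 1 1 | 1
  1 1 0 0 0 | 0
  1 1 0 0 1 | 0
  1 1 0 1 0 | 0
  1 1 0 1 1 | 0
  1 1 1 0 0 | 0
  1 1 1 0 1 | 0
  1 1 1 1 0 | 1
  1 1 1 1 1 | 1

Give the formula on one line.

  (d | a) = 00110011001100111111111111111111
  (b & (d | a)) = 00000000001100110000000011111111
  ~d = 11001100110011001100110011001100
  ((b & (d | a)) | ~d) = 11001100111111111100110011111111
  ~b = 11111111000000001111111100000000
  (~b & c) = 00001111000000000000111100000000
  (((b & (d | a)) | ~d) & (~b & c)) = 00001100000000000000110000000000
  ~a = 11111111111111110000000000000000
  (d | ~a) = 11111111111111110011001100110011
  ((d | ~a) & c) = 00001111000011110000001100000011
  ((((b & (d | a)) | ~d) & (~b & c)) | ((d | ~a) & c)) = 00001111000011110000111100000011

((((b & (d | a)) | ~d) & (~b & c)) | ((d | ~a) & c))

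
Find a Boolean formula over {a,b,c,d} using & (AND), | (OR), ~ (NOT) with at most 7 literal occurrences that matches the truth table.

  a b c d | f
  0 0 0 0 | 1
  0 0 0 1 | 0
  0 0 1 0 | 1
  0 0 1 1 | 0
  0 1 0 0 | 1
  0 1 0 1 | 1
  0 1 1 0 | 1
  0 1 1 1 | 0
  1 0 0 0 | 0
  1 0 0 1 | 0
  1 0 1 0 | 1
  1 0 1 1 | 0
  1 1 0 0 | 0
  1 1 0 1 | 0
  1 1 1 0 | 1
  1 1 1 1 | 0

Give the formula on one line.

((c & ~d) | (~a & ((~c & b) | ~d)))

  ~d = 1010101010101010
  (c & ~d) = 0010001000100010
  ~a = 1111111100000000
  ~c = 1100110011001100
  (~c & b) = 0000110000001100
  ((~c & b) | ~d) = 1010111010101110
  (~a & ((~c & b) | ~d)) = 1010111000000000
  ((c & ~d) | (~a & ((~c & b) | ~d))) = 1010111000100010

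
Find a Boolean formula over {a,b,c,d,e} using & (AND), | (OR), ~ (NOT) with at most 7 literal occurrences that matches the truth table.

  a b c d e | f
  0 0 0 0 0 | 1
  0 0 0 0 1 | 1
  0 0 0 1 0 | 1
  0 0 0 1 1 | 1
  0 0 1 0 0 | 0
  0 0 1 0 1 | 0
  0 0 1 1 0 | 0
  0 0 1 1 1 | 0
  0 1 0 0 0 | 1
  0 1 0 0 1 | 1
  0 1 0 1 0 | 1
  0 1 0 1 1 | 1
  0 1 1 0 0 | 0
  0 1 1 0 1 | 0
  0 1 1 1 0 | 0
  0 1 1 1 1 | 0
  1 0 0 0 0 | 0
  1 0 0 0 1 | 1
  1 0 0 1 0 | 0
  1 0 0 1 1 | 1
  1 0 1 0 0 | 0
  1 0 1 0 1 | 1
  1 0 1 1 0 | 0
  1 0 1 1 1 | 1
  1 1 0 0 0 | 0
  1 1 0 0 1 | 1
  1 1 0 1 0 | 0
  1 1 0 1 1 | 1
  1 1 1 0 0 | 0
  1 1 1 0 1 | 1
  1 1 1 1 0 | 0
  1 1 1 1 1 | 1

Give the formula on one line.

(((e & a) | ~c) & (c | (e | ~a)))

  (e & a) = 00000000000000000101010101010101
  ~c = 11110000111100001111000011110000
  ((e & a) | ~c) = 11110000111100001111010111110101
  ~a = 11111111111111110000000000000000
  (e | ~a) = 11111111111111110101010101010101
  (c | (e | ~a)) = 11111111111111110101111101011111
  (((e & a) | ~c) & (c | (e | ~a))) = 11110000111100000101010101010101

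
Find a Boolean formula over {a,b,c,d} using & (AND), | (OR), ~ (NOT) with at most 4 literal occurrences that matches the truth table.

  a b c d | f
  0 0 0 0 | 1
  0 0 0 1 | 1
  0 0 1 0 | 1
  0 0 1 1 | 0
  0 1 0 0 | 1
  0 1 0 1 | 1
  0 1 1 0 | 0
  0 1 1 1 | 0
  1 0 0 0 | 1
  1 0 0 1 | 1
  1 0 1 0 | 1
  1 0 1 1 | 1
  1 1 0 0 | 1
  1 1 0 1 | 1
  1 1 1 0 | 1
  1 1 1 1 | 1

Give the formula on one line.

((~c | (~b & ~d)) | a)

  ~c = 1100110011001100
  ~b = 1111000011110000
  ~d = 1010101010101010
  (~b & ~d) = 1010000010100000
  (~c | (~b & ~d)) = 1110110011101100
  ((~c | (~b & ~d)) | a) = 1110110011111111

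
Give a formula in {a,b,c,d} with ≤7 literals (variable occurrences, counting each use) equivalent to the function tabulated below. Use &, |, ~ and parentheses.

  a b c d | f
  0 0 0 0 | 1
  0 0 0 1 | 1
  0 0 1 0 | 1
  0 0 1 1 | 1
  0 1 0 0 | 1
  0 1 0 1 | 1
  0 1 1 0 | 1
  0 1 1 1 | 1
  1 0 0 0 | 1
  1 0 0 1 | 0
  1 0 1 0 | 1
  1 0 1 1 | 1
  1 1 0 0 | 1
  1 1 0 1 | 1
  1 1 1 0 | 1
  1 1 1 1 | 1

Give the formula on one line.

((~a | b) | ((~a | c) | ~d))

  ~a = 1111111100000000
  (~a | b) = 1111111100001111
  (~a | c) = 1111111100110011
  ~d = 1010101010101010
  ((~a | c) | ~d) = 1111111110111011
  ((~a | b) | ((~a | c) | ~d)) = 1111111110111111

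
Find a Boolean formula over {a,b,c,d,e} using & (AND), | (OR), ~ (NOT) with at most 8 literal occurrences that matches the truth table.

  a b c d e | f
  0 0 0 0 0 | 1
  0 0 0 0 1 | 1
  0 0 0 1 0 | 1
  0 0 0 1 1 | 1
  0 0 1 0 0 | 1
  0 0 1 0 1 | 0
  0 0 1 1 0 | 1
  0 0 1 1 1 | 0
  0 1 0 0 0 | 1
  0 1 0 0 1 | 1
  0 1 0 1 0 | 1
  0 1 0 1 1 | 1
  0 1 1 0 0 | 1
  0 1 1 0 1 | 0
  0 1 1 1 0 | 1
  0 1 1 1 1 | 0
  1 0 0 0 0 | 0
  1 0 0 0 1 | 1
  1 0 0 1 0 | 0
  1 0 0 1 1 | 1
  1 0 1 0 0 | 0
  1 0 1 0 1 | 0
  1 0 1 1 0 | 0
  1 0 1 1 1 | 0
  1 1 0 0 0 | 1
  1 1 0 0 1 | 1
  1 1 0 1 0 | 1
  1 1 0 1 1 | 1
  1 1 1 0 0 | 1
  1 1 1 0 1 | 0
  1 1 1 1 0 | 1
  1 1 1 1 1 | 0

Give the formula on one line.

(((e | ~a) | b) & (~c | ~e))

  ~a = 11111111111111110000000000000000
  (e | ~a) = 11111111111111110101010101010101
  ((e | ~a) | b) = 11111111111111110101010111111111
  ~c = 11110000111100001111000011110000
  ~e = 10101010101010101010101010101010
  (~c | ~e) = 11111010111110101111101011111010
  (((e | ~a) | b) & (~c | ~e)) = 11111010111110100101000011111010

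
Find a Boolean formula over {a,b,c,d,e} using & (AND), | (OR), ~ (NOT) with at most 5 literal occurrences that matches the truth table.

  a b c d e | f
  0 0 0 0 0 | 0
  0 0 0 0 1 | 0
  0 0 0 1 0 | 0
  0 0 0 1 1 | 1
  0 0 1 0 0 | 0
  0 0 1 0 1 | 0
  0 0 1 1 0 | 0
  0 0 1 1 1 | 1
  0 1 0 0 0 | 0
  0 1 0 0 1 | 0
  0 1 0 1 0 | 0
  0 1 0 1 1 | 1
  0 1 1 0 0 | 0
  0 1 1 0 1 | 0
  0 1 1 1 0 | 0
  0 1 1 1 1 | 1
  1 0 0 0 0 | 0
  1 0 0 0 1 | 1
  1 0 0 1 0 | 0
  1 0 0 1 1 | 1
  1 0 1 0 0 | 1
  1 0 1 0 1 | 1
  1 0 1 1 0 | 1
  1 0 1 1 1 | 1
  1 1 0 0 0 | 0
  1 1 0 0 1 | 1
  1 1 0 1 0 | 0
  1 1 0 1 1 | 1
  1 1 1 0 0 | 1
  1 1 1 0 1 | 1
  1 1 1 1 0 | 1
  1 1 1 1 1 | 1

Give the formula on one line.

((d & e) | (a & (c | e)))

  (d & e) = 00010001000100010001000100010001
  (c | e) = 01011111010111110101111101011111
  (a & (c | e)) = 00000000000000000101111101011111
  ((d & e) | (a & (c | e))) = 00010001000100010101111101011111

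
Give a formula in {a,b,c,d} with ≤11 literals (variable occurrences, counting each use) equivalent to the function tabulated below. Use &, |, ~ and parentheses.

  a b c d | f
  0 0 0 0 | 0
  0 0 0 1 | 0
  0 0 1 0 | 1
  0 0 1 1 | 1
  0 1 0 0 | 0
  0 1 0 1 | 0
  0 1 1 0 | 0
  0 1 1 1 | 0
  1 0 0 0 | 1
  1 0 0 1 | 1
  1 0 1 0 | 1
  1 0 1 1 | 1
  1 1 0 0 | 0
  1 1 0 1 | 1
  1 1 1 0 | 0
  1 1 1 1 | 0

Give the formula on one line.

((~b | (~c & ((d & (~c & a)) | ~b))) & (a | (c | b)))

  ~b = 1111000011110000
  ~c = 1100110011001100
  (~c & a) = 0000000011001100
  (d & (~c & a)) = 0000000001000100
  ((d & (~c & a)) | ~b) = 1111000011110100
  (~c & ((d & (~c & a)) | ~b)) = 1100000011000100
  (~b | (~c & ((d & (~c & a)) | ~b))) = 1111000011110100
  (c | b) = 0011111100111111
  (a | (c | b)) = 0011111111111111
  ((~b | (~c & ((d & (~c & a)) | ~b))) & (a | (c | b))) = 0011000011110100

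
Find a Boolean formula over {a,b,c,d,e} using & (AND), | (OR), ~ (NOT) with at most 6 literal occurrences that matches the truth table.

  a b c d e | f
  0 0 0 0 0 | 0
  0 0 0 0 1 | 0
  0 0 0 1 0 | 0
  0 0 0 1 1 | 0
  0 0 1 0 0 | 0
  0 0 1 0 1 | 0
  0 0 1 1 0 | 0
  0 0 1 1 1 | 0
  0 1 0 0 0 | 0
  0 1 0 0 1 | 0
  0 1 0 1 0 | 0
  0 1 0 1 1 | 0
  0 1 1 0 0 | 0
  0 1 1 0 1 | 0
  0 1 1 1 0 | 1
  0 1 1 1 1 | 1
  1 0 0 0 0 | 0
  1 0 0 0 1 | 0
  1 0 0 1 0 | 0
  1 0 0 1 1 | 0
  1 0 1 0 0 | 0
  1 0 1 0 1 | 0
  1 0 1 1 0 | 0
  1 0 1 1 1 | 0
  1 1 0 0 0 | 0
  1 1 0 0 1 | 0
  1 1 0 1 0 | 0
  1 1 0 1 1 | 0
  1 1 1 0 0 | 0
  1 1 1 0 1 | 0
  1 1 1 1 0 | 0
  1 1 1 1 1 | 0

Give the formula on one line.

(((~a & d) & b) & c)

  ~a = 11111111111111110000000000000000
  (~a & d) = 00110011001100110000000000000000
  ((~a & d) & b) = 00000000001100110000000000000000
  (((~a & d) & b) & c) = 00000000000000110000000000000000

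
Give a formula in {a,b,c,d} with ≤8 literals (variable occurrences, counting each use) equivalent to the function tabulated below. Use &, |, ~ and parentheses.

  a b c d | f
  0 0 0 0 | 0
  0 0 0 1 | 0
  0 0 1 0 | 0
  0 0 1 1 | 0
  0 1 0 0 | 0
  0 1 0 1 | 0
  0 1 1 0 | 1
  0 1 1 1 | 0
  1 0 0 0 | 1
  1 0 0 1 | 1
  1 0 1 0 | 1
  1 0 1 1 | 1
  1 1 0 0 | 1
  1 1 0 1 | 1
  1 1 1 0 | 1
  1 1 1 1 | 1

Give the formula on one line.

  ~a = 1111111100000000
  (b & c) = 0000001100000011
  ~d = 1010101010101010
  ((b & c) & ~d) = 0000001000000010
  (~a & ((b & c) & ~d)) = 0000001000000000
  (a | (~a & ((b & c) & ~d))) = 0000001011111111

(a | (~a & ((b & c) & ~d)))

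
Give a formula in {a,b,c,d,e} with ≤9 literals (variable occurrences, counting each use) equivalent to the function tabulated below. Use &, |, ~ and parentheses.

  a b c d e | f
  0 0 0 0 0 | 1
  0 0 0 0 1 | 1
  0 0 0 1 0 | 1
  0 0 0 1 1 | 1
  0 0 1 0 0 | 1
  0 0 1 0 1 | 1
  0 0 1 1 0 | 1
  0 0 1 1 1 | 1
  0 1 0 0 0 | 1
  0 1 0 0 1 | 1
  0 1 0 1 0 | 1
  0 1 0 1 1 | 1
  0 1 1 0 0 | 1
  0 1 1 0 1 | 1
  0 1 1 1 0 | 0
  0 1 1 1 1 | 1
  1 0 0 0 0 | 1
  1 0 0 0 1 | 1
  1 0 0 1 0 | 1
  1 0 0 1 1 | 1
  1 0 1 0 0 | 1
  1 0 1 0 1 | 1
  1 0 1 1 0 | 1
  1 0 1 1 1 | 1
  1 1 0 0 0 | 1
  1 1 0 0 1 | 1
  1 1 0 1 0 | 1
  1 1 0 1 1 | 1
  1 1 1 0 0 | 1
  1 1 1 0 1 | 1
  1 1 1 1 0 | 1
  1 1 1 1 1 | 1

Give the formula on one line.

  ~b = 11111111000000001111111100000000
  (a | ~b) = 11111111000000001111111111111111
  ~c = 11110000111100001111000011110000
  (e | ~c) = 11110101111101011111010111110101
  ((a | ~b) | (e | ~c)) = 11111111111101011111111111111111
  ~d = 11001100110011001100110011001100
  (~d & b) = 00000000110011000000000011001100
  (e & d) = 00010001000100010001000100010001
  ((~d & b) | (e & d)) = 00010001110111010001000111011101
  (((a | ~b) | (e | ~c)) | ((~d & b) | (e & d))) = 11111111111111011111111111111111

(((a | ~b) | (e | ~c)) | ((~d & b) | (e & d)))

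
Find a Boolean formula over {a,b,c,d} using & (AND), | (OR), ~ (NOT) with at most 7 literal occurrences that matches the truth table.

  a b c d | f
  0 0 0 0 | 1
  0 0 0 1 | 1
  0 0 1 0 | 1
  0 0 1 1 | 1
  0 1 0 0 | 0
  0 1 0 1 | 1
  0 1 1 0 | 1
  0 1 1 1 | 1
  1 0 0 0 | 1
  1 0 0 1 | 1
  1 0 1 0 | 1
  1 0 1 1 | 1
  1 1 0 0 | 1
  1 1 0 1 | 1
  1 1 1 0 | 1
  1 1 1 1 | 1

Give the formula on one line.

((b & (c | d)) | ((~b | d) | a))

  (c | d) = 0111011101110111
  (b & (c | d)) = 0000011100000111
  ~b = 1111000011110000
  (~b | d) = 1111010111110101
  ((~b | d) | a) = 1111010111111111
  ((b & (c | d)) | ((~b | d) | a)) = 1111011111111111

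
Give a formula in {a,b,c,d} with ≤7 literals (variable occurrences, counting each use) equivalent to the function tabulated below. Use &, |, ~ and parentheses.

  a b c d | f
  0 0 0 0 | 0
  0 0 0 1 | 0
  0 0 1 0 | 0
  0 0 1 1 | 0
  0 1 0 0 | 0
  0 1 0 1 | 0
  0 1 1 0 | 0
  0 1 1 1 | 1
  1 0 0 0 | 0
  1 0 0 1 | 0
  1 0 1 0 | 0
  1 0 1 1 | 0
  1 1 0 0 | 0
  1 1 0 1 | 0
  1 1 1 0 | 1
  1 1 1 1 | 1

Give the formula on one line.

(((d | a) & b) & c)

  (d | a) = 0101010111111111
  ((d | a) & b) = 0000010100001111
  (((d | a) & b) & c) = 0000000100000011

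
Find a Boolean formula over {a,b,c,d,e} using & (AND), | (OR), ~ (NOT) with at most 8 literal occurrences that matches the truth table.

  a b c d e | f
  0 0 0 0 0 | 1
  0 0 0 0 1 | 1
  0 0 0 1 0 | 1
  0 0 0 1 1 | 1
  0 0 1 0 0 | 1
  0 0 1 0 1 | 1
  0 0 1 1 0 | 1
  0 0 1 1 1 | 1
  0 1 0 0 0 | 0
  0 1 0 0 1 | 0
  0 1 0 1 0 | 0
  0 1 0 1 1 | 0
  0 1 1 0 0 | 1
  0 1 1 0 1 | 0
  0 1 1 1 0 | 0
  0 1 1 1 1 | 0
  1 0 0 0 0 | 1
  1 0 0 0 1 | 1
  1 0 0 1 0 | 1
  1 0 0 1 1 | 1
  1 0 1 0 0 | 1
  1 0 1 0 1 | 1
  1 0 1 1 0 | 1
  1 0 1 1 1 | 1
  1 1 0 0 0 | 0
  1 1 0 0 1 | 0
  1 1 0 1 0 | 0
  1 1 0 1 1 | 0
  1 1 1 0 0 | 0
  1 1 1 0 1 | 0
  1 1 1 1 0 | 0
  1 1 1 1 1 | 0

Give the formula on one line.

(((~a & c) & ((~e | (~b & e)) & ~d)) | ~b)

  ~a = 11111111111111110000000000000000
  (~a & c) = 00001111000011110000000000000000
  ~e = 10101010101010101010101010101010
  ~b = 11111111000000001111111100000000
  (~b & e) = 01010101000000000101010100000000
  (~e | (~b & e)) = 11111111101010101111111110101010
  ~d = 11001100110011001100110011001100
  ((~e | (~b & e)) & ~d) = 11001100100010001100110010001000
  ((~a & c) & ((~e | (~b & e)) & ~d)) = 00001100000010000000000000000000
  (((~a & c) & ((~e | (~b & e)) & ~d)) | ~b) = 11111111000010001111111100000000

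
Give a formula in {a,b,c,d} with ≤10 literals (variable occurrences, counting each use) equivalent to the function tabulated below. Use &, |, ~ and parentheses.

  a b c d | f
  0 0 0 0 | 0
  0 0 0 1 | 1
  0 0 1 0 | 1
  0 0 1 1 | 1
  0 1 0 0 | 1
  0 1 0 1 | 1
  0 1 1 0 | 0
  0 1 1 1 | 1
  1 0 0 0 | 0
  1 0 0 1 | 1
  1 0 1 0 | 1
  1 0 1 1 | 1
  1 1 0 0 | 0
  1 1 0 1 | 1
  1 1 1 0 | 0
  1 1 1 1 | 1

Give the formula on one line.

(d | (((b & ~c) | ~b) & (c | ((c | b) & ~a))))

  ~c = 1100110011001100
  (b & ~c) = 0000110000001100
  ~b = 1111000011110000
  ((b & ~c) | ~b) = 1111110011111100
  (c | b) = 0011111100111111
  ~a = 1111111100000000
  ((c | b) & ~a) = 0011111100000000
  (c | ((c | b) & ~a)) = 0011111100110011
  (((b & ~c) | ~b) & (c | ((c | b) & ~a))) = 0011110000110000
  (d | (((b & ~c) | ~b) & (c | ((c | b) & ~a)))) = 0111110101110101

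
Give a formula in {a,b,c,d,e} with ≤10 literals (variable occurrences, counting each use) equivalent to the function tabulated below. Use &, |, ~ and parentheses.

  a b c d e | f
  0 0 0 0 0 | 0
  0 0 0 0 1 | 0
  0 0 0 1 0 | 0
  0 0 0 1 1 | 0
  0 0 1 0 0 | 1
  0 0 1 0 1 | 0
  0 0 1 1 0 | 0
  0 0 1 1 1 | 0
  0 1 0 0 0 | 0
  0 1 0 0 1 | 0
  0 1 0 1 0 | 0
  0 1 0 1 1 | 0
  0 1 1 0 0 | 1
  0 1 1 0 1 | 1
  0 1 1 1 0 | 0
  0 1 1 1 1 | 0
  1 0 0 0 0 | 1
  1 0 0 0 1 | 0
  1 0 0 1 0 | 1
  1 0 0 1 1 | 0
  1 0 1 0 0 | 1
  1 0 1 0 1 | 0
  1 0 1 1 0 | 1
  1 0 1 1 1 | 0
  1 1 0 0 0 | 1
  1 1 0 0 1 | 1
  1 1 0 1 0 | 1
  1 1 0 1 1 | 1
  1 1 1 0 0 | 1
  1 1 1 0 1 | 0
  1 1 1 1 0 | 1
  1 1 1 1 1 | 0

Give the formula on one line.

  ~e = 10101010101010101010101010101010
  ~c = 11110000111100001111000011110000
  ~a = 11111111111111110000000000000000
  (~c | ~a) = 11111111111111111111000011110000
  ((~c | ~a) & b) = 00000000111111110000000011110000
  (~e | ((~c | ~a) & b)) = 10101010111111111010101011111010
  ~d = 11001100110011001100110011001100
  (c & ~d) = 00001100000011000000110000001100
  ((c & ~d) | a) = 00001100000011001111111111111111
  ((~e | ((~c | ~a) & b)) & ((c & ~d) | a)) = 00001000000011001010101011111010

((~e | ((~c | ~a) & b)) & ((c & ~d) | a))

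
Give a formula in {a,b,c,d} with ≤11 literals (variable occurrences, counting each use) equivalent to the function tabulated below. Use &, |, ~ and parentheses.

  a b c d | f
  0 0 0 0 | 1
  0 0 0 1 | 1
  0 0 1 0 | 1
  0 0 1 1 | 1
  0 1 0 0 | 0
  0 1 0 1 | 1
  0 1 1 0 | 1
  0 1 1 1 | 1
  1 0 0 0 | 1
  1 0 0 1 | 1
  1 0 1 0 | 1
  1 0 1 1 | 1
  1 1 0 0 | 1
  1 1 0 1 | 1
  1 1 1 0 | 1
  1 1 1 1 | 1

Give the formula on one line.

  ~b = 1111000011110000
  ~c = 1100110011001100
  (~c & ~b) = 1100000011000000
  (d | (~c & ~b)) = 1101010111010101
  (~b | (d | (~c & ~b))) = 1111010111110101
  (d & b) = 0000010100000101
  (c | (d & b)) = 0011011100110111
  (a | (c | (d & b))) = 0011011111111111
  ((~b | (d | (~c & ~b))) | (a | (c | (d & b)))) = 1111011111111111

((~b | (d | (~c & ~b))) | (a | (c | (d & b))))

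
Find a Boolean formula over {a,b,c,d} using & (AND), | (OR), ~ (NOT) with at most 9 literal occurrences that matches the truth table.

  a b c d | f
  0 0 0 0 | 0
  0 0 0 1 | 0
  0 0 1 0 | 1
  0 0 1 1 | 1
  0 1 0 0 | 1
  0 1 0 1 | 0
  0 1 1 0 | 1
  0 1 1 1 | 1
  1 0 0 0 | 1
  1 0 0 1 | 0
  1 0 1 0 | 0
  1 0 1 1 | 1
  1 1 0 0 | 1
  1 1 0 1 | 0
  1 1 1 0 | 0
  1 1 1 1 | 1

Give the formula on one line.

((((d & c) | ~a) | ~c) & (((b | a) & ~d) | c))

  (d & c) = 0001000100010001
  ~a = 1111111100000000
  ((d & c) | ~a) = 1111111100010001
  ~c = 1100110011001100
  (((d & c) | ~a) | ~c) = 1111111111011101
  (b | a) = 0000111111111111
  ~d = 1010101010101010
  ((b | a) & ~d) = 0000101010101010
  (((b | a) & ~d) | c) = 0011101110111011
  ((((d & c) | ~a) | ~c) & (((b | a) & ~d) | c)) = 0011101110011001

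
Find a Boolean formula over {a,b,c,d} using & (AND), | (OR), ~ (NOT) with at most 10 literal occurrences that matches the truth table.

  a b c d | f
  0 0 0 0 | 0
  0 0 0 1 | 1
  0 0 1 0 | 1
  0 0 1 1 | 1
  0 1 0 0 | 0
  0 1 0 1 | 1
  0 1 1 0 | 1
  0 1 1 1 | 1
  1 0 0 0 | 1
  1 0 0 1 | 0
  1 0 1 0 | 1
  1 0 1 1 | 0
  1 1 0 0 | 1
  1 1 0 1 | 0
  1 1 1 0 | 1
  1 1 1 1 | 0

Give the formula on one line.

((~a & c) | (((a | d) & ~a) | (a & ~d)))

  ~a = 1111111100000000
  (~a & c) = 0011001100000000
  (a | d) = 0101010111111111
  ((a | d) & ~a) = 0101010100000000
  ~d = 1010101010101010
  (a & ~d) = 0000000010101010
  (((a | d) & ~a) | (a & ~d)) = 0101010110101010
  ((~a & c) | (((a | d) & ~a) | (a & ~d))) = 0111011110101010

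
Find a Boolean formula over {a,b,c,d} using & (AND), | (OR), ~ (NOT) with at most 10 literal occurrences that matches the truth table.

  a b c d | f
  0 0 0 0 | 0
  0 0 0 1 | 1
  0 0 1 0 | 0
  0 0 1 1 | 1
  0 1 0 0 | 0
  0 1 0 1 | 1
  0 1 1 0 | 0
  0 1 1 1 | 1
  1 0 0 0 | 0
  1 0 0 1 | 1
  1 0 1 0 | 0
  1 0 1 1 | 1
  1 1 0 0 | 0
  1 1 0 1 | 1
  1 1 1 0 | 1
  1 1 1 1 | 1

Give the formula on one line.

  ~b = 1111000011110000
  (~b | c) = 1111001111110011
  (b & a) = 0000000000001111
  ((~b | c) & (b & a)) = 0000000000000011
  ~c = 1100110011001100
  (b | ~c) = 1100111111001111
  (a & d) = 0000000001010101
  ((b | ~c) & (a & d)) = 0000000001000101
  (((~b | c) & (b & a)) | ((b | ~c) & (a & d))) = 0000000001000111
  (d | (((~b | c) & (b & a)) | ((b | ~c) & (a & d)))) = 0101010101010111

(d | (((~b | c) & (b & a)) | ((b | ~c) & (a & d))))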